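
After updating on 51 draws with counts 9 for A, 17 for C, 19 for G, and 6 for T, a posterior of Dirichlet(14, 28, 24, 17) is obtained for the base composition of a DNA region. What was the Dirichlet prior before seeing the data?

For a Dirichlet(α) prior with multinomial counts c, the posterior is Dirichlet(α + c) componentwise.
Subtract each count from the matching posterior parameter: 14−9=5, 28−17=11, 24−19=5, 17−6=11.

Dirichlet(5, 11, 5, 11)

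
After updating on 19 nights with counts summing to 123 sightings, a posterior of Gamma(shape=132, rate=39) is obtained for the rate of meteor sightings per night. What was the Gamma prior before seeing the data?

Gamma(shape=9, rate=20)

Gamma–Poisson conjugacy: posterior shape = α + Σxᵢ, posterior rate = β + n.
So α = 132 − 123 = 9 and β = 39 − 19 = 20.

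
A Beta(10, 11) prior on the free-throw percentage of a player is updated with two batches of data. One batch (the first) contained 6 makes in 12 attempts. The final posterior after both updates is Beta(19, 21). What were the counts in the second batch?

Because Beta–binomial updating is additive in the counts, the combined data contributed (α_post−α_prior, β_post−β_prior) successes and failures.
Total across both batches: 19−10=9 makes, 21−11=10 misses.
Subtract the first batch: 9−6=3 makes and 10−6=4 misses.

3 makes and 4 misses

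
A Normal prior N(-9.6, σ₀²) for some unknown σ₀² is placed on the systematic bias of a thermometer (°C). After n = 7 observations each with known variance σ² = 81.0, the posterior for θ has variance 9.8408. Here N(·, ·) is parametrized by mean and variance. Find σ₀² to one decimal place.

For the Normal–Normal model with known σ², precisions add: τ_n = τ₀ + n/σ².
So 1/σ₀² = 1/9.8408 − 7/81.0 = 0.101618 − 0.086420 = 0.015198.
Hence σ₀² = 1/0.015198 ≈ 65.8.

σ₀² = 65.8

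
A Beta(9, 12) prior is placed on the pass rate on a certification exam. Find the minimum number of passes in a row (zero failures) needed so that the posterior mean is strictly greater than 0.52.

After k passes and 0 failures the posterior is Beta(9+k, 12), with mean (9+k)/(9+12+k).
Set (9+k)/(21+k) > 0.52 and solve: k > (0.52·21 − 9)/(1 − 0.52) = 4.000.
The smallest integer exceeding 4.000 is 5, and checking k=5: (14)/(26) = 0.5385 > 0.52.

k = 5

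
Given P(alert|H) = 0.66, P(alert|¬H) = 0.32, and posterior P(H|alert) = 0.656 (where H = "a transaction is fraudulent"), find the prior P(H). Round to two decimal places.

Bayes' rule in odds form gives O(H|E) = O(H)·[P(E|H)/P(E|¬H)], hence O(H) = O(H|E)/LR.
Posterior odds = 0.656/(1−0.656) = 1.9070. LR = 0.66/0.32 = 2.0625.
Prior odds = 1.9070/2.0625 = 0.9246, so P(H) = 0.9246/(1+0.9246) ≈ 0.48.

P(H) = 0.48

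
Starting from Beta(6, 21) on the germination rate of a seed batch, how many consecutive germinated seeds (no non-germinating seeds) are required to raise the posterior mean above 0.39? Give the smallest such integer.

k = 8

After k germinated seeds and 0 non-germinating seeds the posterior is Beta(6+k, 21), with mean (6+k)/(6+21+k).
Set (6+k)/(27+k) > 0.39 and solve: k > (0.39·27 − 6)/(1 − 0.39) = 7.426.
The smallest integer exceeding 7.426 is 8, and checking k=8: (14)/(35) = 0.4000 > 0.39.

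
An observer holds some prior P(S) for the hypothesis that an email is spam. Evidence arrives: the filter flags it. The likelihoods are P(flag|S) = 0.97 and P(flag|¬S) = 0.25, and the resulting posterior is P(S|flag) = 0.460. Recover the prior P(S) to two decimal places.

P(S) = 0.18

Bayes' rule in odds form gives O(S|E) = O(S)·[P(E|S)/P(E|¬S)], hence O(S) = O(S|E)/LR.
Posterior odds = 0.460/(1−0.460) = 0.8519. LR = 0.97/0.25 = 3.8800.
Prior odds = 0.8519/3.8800 = 0.2196, so P(S) = 0.2196/(1+0.2196) ≈ 0.18.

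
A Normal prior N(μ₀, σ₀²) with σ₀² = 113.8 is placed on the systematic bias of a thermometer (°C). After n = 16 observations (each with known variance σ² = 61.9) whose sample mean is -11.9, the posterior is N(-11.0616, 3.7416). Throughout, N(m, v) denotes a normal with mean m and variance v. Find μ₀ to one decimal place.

μ₀ = 13.6

The posterior mean is a precision-weighted average: μ_n = (τ₀μ₀ + τ_data·x̄)/(τ₀+τ_data), with τ₀=1/σ₀² and τ_data=n/σ².
Here τ₀ = 1/113.8 = 0.008787 and τ_data = 16/61.9 = 0.258481, so τ_n = 0.267268.
Rearranging for μ₀: μ₀ = (μ_n·τ_n − τ_data·x̄)/τ₀ = (-11.0616·0.267268 − 0.258481·-11.9) / 0.008787 = 0.119512/0.008787 ≈ 13.6.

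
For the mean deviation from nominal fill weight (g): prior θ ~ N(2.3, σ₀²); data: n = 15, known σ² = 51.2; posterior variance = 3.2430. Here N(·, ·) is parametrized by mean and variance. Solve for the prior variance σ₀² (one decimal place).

Posterior precision equals prior precision plus data precision: 1/σ_n² = 1/σ₀² + n/σ².
So 1/σ₀² = 1/3.2430 − 15/51.2 = 0.308356 − 0.292969 = 0.015387.
Hence σ₀² = 1/0.015387 ≈ 65.0.

σ₀² = 65.0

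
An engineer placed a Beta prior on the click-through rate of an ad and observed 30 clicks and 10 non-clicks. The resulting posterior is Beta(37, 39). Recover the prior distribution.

Beta(7, 29)

Beta is conjugate to the binomial likelihood: posterior = Beta(a+s, b+f).
Subtract the data counts: 37−30=7, 39−10=29.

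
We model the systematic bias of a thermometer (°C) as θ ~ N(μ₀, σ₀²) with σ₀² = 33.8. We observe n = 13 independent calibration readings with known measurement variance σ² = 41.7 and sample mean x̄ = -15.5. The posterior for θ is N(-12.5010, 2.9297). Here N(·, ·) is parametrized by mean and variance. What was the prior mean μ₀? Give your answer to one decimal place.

With known observation variance, the Normal–Normal posterior has precision τ_n = τ₀ + n/σ² and mean μ_n = (τ₀μ₀ + (n/σ²)x̄)/τ_n.
Here τ₀ = 1/33.8 = 0.029586 and τ_data = 13/41.7 = 0.311751, so τ_n = 0.341337.
Rearranging for μ₀: μ₀ = (μ_n·τ_n − τ_data·x̄)/τ₀ = (-12.5010·0.341337 − 0.311751·-15.5) / 0.029586 = 0.565087/0.029586 ≈ 19.1.

μ₀ = 19.1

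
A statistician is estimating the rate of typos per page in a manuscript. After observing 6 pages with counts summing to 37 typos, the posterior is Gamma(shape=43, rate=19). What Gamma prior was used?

A Gamma(α, β) prior (rate parametrization) on a Poisson rate with n observations summing to S gives posterior Gamma(α+S, β+n).
So α = 43 − 37 = 6 and β = 19 − 6 = 13.

Gamma(shape=6, rate=13)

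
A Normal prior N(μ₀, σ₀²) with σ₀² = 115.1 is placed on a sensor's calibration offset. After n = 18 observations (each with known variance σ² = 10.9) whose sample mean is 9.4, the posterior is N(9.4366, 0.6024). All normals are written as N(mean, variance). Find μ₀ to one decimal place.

μ₀ = 16.4

The posterior mean is a precision-weighted average: μ_n = (τ₀μ₀ + τ_data·x̄)/(τ₀+τ_data), with τ₀=1/σ₀² and τ_data=n/σ².
Here τ₀ = 1/115.1 = 0.008688 and τ_data = 18/10.9 = 1.651376, so τ_n = 1.660064.
Rearranging for μ₀: μ₀ = (μ_n·τ_n − τ_data·x̄)/τ₀ = (9.4366·1.660064 − 1.651376·9.4) / 0.008688 = 0.142426/0.008688 ≈ 16.4.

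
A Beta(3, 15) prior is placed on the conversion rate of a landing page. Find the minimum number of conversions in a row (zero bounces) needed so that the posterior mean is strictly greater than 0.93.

After k conversions and 0 bounces the posterior is Beta(3+k, 15), with mean (3+k)/(3+15+k).
Set (3+k)/(18+k) > 0.93 and solve: k > (0.93·18 − 3)/(1 − 0.93) = 196.286.
The smallest integer exceeding 196.286 is 197.

k = 197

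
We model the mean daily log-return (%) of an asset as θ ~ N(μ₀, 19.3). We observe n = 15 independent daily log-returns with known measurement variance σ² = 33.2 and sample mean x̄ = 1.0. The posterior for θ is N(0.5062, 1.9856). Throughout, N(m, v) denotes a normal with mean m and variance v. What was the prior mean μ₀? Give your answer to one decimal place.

μ₀ = -3.8

With known observation variance, the Normal–Normal posterior has precision τ_n = τ₀ + n/σ² and mean μ_n = (τ₀μ₀ + (n/σ²)x̄)/τ_n.
Here τ₀ = 1/19.3 = 0.051813 and τ_data = 15/33.2 = 0.451807, so τ_n = 0.503620.
Rearranging for μ₀: μ₀ = (μ_n·τ_n − τ_data·x̄)/τ₀ = (0.5062·0.503620 − 0.451807·1.0) / 0.051813 = -0.196875/0.051813 ≈ -3.8.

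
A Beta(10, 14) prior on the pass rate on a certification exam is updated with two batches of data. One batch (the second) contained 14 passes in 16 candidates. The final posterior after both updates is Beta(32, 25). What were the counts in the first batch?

8 passes and 9 failures

Sequential conjugate updates are equivalent to a single update on the pooled data, so total successes = posterior α − prior α and total failures = posterior β − prior β.
Total across both batches: 32−10=22 passes, 25−14=11 failures.
Subtract the second batch: 22−14=8 passes and 11−2=9 failures.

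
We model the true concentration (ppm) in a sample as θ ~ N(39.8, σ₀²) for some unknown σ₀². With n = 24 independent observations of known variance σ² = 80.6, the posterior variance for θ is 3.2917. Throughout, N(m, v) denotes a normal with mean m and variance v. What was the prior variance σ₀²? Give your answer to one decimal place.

σ₀² = 165.9

Posterior precision equals prior precision plus data precision: 1/σ_n² = 1/σ₀² + n/σ².
So 1/σ₀² = 1/3.2917 − 24/80.6 = 0.303794 − 0.297767 = 0.006027.
Hence σ₀² = 1/0.006027 ≈ 165.9.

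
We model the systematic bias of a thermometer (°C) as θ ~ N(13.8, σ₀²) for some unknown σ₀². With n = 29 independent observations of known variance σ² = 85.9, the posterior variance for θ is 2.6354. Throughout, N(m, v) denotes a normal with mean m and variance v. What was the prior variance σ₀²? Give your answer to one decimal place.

For the Normal–Normal model with known σ², precisions add: τ_n = τ₀ + n/σ².
So 1/σ₀² = 1/2.6354 − 29/85.9 = 0.379449 − 0.337602 = 0.041847.
Hence σ₀² = 1/0.041847 ≈ 23.9.

σ₀² = 23.9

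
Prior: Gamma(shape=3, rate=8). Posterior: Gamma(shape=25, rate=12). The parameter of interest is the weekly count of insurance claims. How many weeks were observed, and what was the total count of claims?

n = 4 weeks with total 22 claims

A Gamma(α, β) prior (rate parametrization) on a Poisson rate with n observations summing to S gives posterior Gamma(α+S, β+n).
Matching: Σxᵢ = 25 − 3 = 22 and n = 12 − 8 = 4.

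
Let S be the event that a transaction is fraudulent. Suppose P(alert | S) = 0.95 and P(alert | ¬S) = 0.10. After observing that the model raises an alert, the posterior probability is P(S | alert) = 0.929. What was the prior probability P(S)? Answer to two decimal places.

P(S) = 0.58

Bayes' rule in odds form gives O(S|E) = O(S)·[P(E|S)/P(E|¬S)], hence O(S) = O(S|E)/LR.
Posterior odds = 0.929/(1−0.929) = 13.0845. LR = 0.95/0.10 = 9.5000.
Prior odds = 13.0845/9.5000 = 1.3773, so P(S) = 1.3773/(1+1.3773) ≈ 0.58.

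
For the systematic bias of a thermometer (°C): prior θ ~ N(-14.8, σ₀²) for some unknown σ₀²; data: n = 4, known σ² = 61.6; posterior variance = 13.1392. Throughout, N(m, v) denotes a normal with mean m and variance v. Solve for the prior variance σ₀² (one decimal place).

σ₀² = 89.5

Posterior precision equals prior precision plus data precision: 1/σ_n² = 1/σ₀² + n/σ².
So 1/σ₀² = 1/13.1392 − 4/61.6 = 0.076108 − 0.064935 = 0.011173.
Hence σ₀² = 1/0.011173 ≈ 89.5.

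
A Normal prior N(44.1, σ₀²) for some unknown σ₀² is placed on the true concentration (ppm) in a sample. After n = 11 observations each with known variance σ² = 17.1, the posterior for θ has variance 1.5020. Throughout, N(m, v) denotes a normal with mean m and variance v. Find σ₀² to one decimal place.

σ₀² = 44.4

Posterior precision equals prior precision plus data precision: 1/σ_n² = 1/σ₀² + n/σ².
So 1/σ₀² = 1/1.5020 − 11/17.1 = 0.665779 − 0.643275 = 0.022504.
Hence σ₀² = 1/0.022504 ≈ 44.4.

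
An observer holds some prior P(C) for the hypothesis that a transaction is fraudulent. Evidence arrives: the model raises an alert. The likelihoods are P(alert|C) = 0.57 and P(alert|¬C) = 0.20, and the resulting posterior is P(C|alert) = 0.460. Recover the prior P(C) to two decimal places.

P(C) = 0.23

In odds form, posterior odds = prior odds × likelihood ratio, so prior odds = posterior odds ÷ LR.
Posterior odds = 0.460/(1−0.460) = 0.8519. LR = 0.57/0.20 = 2.8500.
Prior odds = 0.8519/2.8500 = 0.2989, so P(C) = 0.2989/(1+0.2989) ≈ 0.23.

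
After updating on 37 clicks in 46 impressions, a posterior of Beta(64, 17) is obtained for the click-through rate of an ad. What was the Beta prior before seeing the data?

Under Beta–binomial conjugacy the posterior parameters are (a+s, b+f).
So a = 64 − 37 = 27 and b = 17 − 9 = 8.

Beta(27, 8)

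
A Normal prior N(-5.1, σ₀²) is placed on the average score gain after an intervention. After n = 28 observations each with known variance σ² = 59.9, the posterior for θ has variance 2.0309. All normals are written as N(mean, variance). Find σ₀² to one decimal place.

Posterior precision equals prior precision plus data precision: 1/σ_n² = 1/σ₀² + n/σ².
So 1/σ₀² = 1/2.0309 − 28/59.9 = 0.492393 − 0.467446 = 0.024947.
Hence σ₀² = 1/0.024947 ≈ 40.1.

σ₀² = 40.1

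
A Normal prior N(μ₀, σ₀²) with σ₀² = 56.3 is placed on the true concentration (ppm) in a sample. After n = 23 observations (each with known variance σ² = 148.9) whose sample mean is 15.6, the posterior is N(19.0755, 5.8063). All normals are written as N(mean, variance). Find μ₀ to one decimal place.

The posterior mean is a precision-weighted average: μ_n = (τ₀μ₀ + τ_data·x̄)/(τ₀+τ_data), with τ₀=1/σ₀² and τ_data=n/σ².
Here τ₀ = 1/56.3 = 0.017762 and τ_data = 23/148.9 = 0.154466, so τ_n = 0.172228.
Rearranging for μ₀: μ₀ = (μ_n·τ_n − τ_data·x̄)/τ₀ = (19.0755·0.172228 − 0.154466·15.6) / 0.017762 = 0.875666/0.017762 ≈ 49.3.

μ₀ = 49.3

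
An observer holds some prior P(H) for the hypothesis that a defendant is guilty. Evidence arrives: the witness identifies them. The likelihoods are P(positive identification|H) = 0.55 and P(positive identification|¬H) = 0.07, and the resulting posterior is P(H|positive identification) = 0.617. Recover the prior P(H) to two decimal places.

P(H) = 0.17

Bayes' rule in odds form gives O(H|E) = O(H)·[P(E|H)/P(E|¬H)], hence O(H) = O(H|E)/LR.
Posterior odds = 0.617/(1−0.617) = 1.6110. LR = 0.55/0.07 = 7.8571.
Prior odds = 1.6110/7.8571 = 0.2050, so P(H) = 0.2050/(1+0.2050) ≈ 0.17.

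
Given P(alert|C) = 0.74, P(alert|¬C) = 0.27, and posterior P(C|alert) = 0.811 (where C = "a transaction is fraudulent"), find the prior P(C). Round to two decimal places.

P(C) = 0.61

Bayes' rule in odds form gives O(C|E) = O(C)·[P(E|C)/P(E|¬C)], hence O(C) = O(C|E)/LR.
Posterior odds = 0.811/(1−0.811) = 4.2910. LR = 0.74/0.27 = 2.7407.
Prior odds = 4.2910/2.7407 = 1.5657, so P(C) = 1.5657/(1+1.5657) ≈ 0.61.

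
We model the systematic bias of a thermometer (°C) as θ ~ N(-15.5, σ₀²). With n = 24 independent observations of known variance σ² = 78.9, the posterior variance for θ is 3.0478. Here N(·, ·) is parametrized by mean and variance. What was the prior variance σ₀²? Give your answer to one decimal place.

For the Normal–Normal model with known σ², precisions add: τ_n = τ₀ + n/σ².
So 1/σ₀² = 1/3.0478 − 24/78.9 = 0.328106 − 0.304183 = 0.023923.
Hence σ₀² = 1/0.023923 ≈ 41.8.

σ₀² = 41.8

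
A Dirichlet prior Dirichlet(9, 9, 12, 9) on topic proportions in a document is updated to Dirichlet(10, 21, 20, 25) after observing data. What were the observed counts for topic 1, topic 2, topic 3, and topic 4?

For a Dirichlet(α) prior with multinomial counts c, the posterior is Dirichlet(α + c) componentwise.
Counts are posterior − prior componentwise: 10−9=1, 21−9=12, 20−12=8, 25−9=16.

counts (1, 12, 8, 16)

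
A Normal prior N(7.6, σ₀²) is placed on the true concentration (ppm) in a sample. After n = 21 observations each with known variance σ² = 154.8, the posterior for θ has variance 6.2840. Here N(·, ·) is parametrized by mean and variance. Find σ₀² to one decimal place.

σ₀² = 42.6

For the Normal–Normal model with known σ², precisions add: τ_n = τ₀ + n/σ².
So 1/σ₀² = 1/6.2840 − 21/154.8 = 0.159134 − 0.135659 = 0.023475.
Hence σ₀² = 1/0.023475 ≈ 42.6.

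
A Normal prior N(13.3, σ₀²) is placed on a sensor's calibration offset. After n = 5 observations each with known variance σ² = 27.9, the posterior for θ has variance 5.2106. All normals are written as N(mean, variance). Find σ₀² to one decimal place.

σ₀² = 78.7

For the Normal–Normal model with known σ², precisions add: τ_n = τ₀ + n/σ².
So 1/σ₀² = 1/5.2106 − 5/27.9 = 0.191916 − 0.179211 = 0.012705.
Hence σ₀² = 1/0.012705 ≈ 78.7.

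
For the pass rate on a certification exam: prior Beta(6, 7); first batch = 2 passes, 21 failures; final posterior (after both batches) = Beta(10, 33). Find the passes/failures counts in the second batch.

Because Beta–binomial updating is additive in the counts, the combined data contributed (α_post−α_prior, β_post−β_prior) successes and failures.
Total across both batches: 10−6=4 passes, 33−7=26 failures.
Subtract the first batch: 4−2=2 passes and 26−21=5 failures.

2 passes and 5 failures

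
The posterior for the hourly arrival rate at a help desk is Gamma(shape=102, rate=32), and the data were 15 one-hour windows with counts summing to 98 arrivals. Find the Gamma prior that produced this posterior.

Gamma(shape=4, rate=17)

A Gamma(α, β) prior (rate parametrization) on a Poisson rate with n observations summing to S gives posterior Gamma(α+S, β+n).
So α = 102 − 98 = 4 and β = 32 − 15 = 17.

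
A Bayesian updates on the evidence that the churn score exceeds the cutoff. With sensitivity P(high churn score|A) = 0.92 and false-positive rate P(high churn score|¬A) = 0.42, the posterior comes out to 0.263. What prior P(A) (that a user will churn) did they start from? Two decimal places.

In odds form, posterior odds = prior odds × likelihood ratio, so prior odds = posterior odds ÷ LR.
Posterior odds = 0.263/(1−0.263) = 0.3569. LR = 0.92/0.42 = 2.1905.
Prior odds = 0.3569/2.1905 = 0.1629, so P(A) = 0.1629/(1+0.1629) ≈ 0.14.

P(A) = 0.14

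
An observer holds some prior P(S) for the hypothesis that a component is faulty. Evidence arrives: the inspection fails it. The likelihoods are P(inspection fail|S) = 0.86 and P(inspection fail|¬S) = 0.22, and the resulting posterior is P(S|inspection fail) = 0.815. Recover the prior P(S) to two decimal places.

P(S) = 0.53

Bayes' rule in odds form gives O(S|E) = O(S)·[P(E|S)/P(E|¬S)], hence O(S) = O(S|E)/LR.
Posterior odds = 0.815/(1−0.815) = 4.4054. LR = 0.86/0.22 = 3.9091.
Prior odds = 4.4054/3.9091 = 1.1270, so P(S) = 1.1270/(1+1.1270) ≈ 0.53.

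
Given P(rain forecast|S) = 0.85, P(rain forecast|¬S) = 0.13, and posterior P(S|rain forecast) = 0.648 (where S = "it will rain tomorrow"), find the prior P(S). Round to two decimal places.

Bayes' rule in odds form gives O(S|E) = O(S)·[P(E|S)/P(E|¬S)], hence O(S) = O(S|E)/LR.
Posterior odds = 0.648/(1−0.648) = 1.8409. LR = 0.85/0.13 = 6.5385.
Prior odds = 1.8409/6.5385 = 0.2815, so P(S) = 0.2815/(1+0.2815) ≈ 0.22.

P(S) = 0.22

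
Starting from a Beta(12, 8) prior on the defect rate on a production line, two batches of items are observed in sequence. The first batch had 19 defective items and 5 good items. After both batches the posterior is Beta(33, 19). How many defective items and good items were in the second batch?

Because Beta–binomial updating is additive in the counts, the combined data contributed (α_post−α_prior, β_post−β_prior) successes and failures.
Total across both batches: 33−12=21 defective items, 19−8=11 good items.
Subtract the first batch: 21−19=2 defective items and 11−5=6 good items.

2 defective items and 6 good items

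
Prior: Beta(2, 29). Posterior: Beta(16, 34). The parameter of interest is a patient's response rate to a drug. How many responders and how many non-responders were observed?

Beta is conjugate to the binomial likelihood: posterior = Beta(a+s, b+f).
Match parameters: s=16−2=14, f=34−29=5.

14 responders and 5 non-responders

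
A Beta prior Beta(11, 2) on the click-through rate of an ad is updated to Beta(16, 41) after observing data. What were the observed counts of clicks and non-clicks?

A Beta(α, β) prior with s successes and f failures in binomial data gives a Beta(α+s, β+f) posterior.
Match parameters: s=16−11=5, f=41−2=39.

5 clicks and 39 non-clicks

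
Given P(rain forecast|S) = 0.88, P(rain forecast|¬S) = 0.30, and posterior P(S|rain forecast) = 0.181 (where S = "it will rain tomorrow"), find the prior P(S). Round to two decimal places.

Bayes' rule in odds form gives O(S|E) = O(S)·[P(E|S)/P(E|¬S)], hence O(S) = O(S|E)/LR.
Posterior odds = 0.181/(1−0.181) = 0.2210. LR = 0.88/0.30 = 2.9333.
Prior odds = 0.2210/2.9333 = 0.0753, so P(S) = 0.0753/(1+0.0753) ≈ 0.07.

P(S) = 0.07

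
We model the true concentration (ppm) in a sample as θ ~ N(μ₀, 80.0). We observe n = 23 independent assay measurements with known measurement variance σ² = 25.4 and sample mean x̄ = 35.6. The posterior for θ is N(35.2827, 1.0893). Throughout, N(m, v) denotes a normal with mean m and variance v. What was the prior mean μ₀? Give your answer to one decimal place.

μ₀ = 12.3

With known observation variance, the Normal–Normal posterior has precision τ_n = τ₀ + n/σ² and mean μ_n = (τ₀μ₀ + (n/σ²)x̄)/τ_n.
Here τ₀ = 1/80.0 = 0.012500 and τ_data = 23/25.4 = 0.905512, so τ_n = 0.918012.
Rearranging for μ₀: μ₀ = (μ_n·τ_n − τ_data·x̄)/τ₀ = (35.2827·0.918012 − 0.905512·35.6) / 0.012500 = 0.153715/0.012500 ≈ 12.3.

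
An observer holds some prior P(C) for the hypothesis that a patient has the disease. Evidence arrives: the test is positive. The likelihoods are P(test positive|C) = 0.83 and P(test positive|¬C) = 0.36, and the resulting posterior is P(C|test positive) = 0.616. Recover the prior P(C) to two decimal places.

P(C) = 0.41

Bayes' rule in odds form gives O(C|E) = O(C)·[P(E|C)/P(E|¬C)], hence O(C) = O(C|E)/LR.
Posterior odds = 0.616/(1−0.616) = 1.6042. LR = 0.83/0.36 = 2.3056.
Prior odds = 1.6042/2.3056 = 0.6958, so P(C) = 0.6958/(1+0.6958) ≈ 0.41.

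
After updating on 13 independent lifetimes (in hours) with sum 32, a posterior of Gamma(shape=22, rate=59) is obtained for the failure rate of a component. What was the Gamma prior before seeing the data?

Gamma–exponential conjugacy: posterior shape = α + n, posterior rate = β + Σtᵢ.
So α = 22 − 13 = 9 and β = 59 − 32 = 27.

Gamma(shape=9, rate=27)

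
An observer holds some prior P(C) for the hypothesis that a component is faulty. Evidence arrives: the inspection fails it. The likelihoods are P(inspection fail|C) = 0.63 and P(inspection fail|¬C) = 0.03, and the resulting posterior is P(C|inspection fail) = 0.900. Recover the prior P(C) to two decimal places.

P(C) = 0.30

Bayes' rule in odds form gives O(C|E) = O(C)·[P(E|C)/P(E|¬C)], hence O(C) = O(C|E)/LR.
Posterior odds = 0.900/(1−0.900) = 9.0000. LR = 0.63/0.03 = 21.0000.
Prior odds = 9.0000/21.0000 = 0.4286, so P(C) = 0.4286/(1+0.4286) ≈ 0.30.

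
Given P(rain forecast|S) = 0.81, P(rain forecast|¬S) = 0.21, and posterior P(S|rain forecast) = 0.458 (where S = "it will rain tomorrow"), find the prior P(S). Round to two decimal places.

P(S) = 0.18

In odds form, posterior odds = prior odds × likelihood ratio, so prior odds = posterior odds ÷ LR.
Posterior odds = 0.458/(1−0.458) = 0.8450. LR = 0.81/0.21 = 3.8571.
Prior odds = 0.8450/3.8571 = 0.2191, so P(S) = 0.2191/(1+0.2191) ≈ 0.18.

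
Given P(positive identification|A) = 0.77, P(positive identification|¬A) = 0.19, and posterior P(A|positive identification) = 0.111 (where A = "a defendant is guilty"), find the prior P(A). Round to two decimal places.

Bayes' rule in odds form gives O(A|E) = O(A)·[P(E|A)/P(E|¬A)], hence O(A) = O(A|E)/LR.
Posterior odds = 0.111/(1−0.111) = 0.1249. LR = 0.77/0.19 = 4.0526.
Prior odds = 0.1249/4.0526 = 0.0308, so P(A) = 0.0308/(1+0.0308) ≈ 0.03.

P(A) = 0.03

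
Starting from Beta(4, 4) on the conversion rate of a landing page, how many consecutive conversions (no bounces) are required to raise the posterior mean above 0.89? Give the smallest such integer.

After k conversions and 0 bounces the posterior is Beta(4+k, 4), with mean (4+k)/(4+4+k).
Set (4+k)/(8+k) > 0.89 and solve: k > (0.89·8 − 4)/(1 − 0.89) = 28.364.
The smallest integer exceeding 28.364 is 29.

k = 29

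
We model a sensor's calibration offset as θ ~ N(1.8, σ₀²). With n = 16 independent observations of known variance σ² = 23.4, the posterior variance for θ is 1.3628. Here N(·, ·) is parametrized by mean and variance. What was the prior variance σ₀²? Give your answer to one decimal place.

Posterior precision equals prior precision plus data precision: 1/σ_n² = 1/σ₀² + n/σ².
So 1/σ₀² = 1/1.3628 − 16/23.4 = 0.733783 − 0.683761 = 0.050022.
Hence σ₀² = 1/0.050022 ≈ 20.0.

σ₀² = 20.0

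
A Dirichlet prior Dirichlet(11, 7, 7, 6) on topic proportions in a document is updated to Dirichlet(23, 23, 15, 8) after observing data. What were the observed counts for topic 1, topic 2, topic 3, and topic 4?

counts (12, 16, 8, 2)

For a Dirichlet(α) prior with multinomial counts c, the posterior is Dirichlet(α + c) componentwise.
Counts are posterior − prior componentwise: 23−11=12, 23−7=16, 15−7=8, 8−6=2.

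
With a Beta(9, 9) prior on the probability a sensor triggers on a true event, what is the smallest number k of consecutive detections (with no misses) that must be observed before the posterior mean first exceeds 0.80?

k = 28

After k detections and 0 misses the posterior is Beta(9+k, 9), with mean (9+k)/(9+9+k).
Set (9+k)/(18+k) > 0.80 and solve: k > (0.80·18 − 9)/(1 − 0.80) = 27.000.
The smallest integer exceeding 27.000 is 28, and checking k=28: (37)/(46) = 0.8043 > 0.80.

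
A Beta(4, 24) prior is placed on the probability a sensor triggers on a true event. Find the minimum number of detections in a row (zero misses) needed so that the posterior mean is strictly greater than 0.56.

After k detections and 0 misses the posterior is Beta(4+k, 24), with mean (4+k)/(4+24+k).
Set (4+k)/(28+k) > 0.56 and solve: k > (0.56·28 − 4)/(1 − 0.56) = 26.545.
The smallest integer exceeding 26.545 is 27, and checking k=27: (31)/(55) = 0.5636 > 0.56.

k = 27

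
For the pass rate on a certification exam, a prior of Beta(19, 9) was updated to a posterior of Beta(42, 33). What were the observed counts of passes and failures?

23 passes and 24 failures

A Beta(α, β) prior with s successes and f failures in binomial data gives a Beta(α+s, β+f) posterior.
Match parameters: s=42−19=23, f=33−9=24.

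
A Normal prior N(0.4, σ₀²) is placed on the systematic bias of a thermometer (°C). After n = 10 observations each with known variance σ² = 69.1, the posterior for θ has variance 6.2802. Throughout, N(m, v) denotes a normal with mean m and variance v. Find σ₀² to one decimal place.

Posterior precision equals prior precision plus data precision: 1/σ_n² = 1/σ₀² + n/σ².
So 1/σ₀² = 1/6.2802 − 10/69.1 = 0.159231 − 0.144718 = 0.014513.
Hence σ₀² = 1/0.014513 ≈ 68.9.

σ₀² = 68.9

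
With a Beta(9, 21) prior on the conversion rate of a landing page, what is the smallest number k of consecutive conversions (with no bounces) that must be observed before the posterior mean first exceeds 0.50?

After k conversions and 0 bounces the posterior is Beta(9+k, 21), with mean (9+k)/(9+21+k).
Set (9+k)/(30+k) > 0.50 and solve: k > (0.50·30 − 9)/(1 − 0.50) = 12.000.
The smallest integer exceeding 12.000 is 13, and checking k=13: (22)/(43) = 0.5116 > 0.50.

k = 13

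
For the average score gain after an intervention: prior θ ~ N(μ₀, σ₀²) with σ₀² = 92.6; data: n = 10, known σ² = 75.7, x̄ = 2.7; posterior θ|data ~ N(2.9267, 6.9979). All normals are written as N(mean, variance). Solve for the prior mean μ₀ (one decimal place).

The posterior mean is a precision-weighted average: μ_n = (τ₀μ₀ + τ_data·x̄)/(τ₀+τ_data), with τ₀=1/σ₀² and τ_data=n/σ².
Here τ₀ = 1/92.6 = 0.010799 and τ_data = 10/75.7 = 0.132100, so τ_n = 0.142899.
Rearranging for μ₀: μ₀ = (μ_n·τ_n − τ_data·x̄)/τ₀ = (2.9267·0.142899 − 0.132100·2.7) / 0.010799 = 0.061553/0.010799 ≈ 5.7.

μ₀ = 5.7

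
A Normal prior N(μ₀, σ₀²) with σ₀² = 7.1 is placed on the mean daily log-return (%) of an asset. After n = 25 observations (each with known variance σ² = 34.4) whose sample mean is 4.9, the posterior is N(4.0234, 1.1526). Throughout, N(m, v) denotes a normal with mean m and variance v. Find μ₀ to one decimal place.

With known observation variance, the Normal–Normal posterior has precision τ_n = τ₀ + n/σ² and mean μ_n = (τ₀μ₀ + (n/σ²)x̄)/τ_n.
Here τ₀ = 1/7.1 = 0.140845 and τ_data = 25/34.4 = 0.726744, so τ_n = 0.867589.
Rearranging for μ₀: μ₀ = (μ_n·τ_n − τ_data·x̄)/τ₀ = (4.0234·0.867589 − 0.726744·4.9) / 0.140845 = -0.070388/0.140845 ≈ -0.5.

μ₀ = -0.5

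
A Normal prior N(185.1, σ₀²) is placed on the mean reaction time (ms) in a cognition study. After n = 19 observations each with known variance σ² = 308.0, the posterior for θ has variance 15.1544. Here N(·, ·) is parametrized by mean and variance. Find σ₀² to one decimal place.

σ₀² = 232.6

Posterior precision equals prior precision plus data precision: 1/σ_n² = 1/σ₀² + n/σ².
So 1/σ₀² = 1/15.1544 − 19/308.0 = 0.065987 − 0.061688 = 0.004299.
Hence σ₀² = 1/0.004299 ≈ 232.6.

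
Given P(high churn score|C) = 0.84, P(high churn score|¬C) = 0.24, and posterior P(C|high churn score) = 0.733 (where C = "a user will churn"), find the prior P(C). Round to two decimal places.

In odds form, posterior odds = prior odds × likelihood ratio, so prior odds = posterior odds ÷ LR.
Posterior odds = 0.733/(1−0.733) = 2.7453. LR = 0.84/0.24 = 3.5000.
Prior odds = 2.7453/3.5000 = 0.7844, so P(C) = 0.7844/(1+0.7844) ≈ 0.44.

P(C) = 0.44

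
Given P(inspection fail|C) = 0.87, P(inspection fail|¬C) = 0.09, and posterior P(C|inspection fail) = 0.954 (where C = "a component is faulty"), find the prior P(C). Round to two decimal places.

Bayes' rule in odds form gives O(C|E) = O(C)·[P(E|C)/P(E|¬C)], hence O(C) = O(C|E)/LR.
Posterior odds = 0.954/(1−0.954) = 20.7391. LR = 0.87/0.09 = 9.6667.
Prior odds = 20.7391/9.6667 = 2.1454, so P(C) = 2.1454/(1+2.1454) ≈ 0.68.

P(C) = 0.68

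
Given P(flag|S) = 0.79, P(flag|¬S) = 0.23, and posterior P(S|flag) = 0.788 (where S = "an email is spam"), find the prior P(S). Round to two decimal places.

Bayes' rule in odds form gives O(S|E) = O(S)·[P(E|S)/P(E|¬S)], hence O(S) = O(S|E)/LR.
Posterior odds = 0.788/(1−0.788) = 3.7170. LR = 0.79/0.23 = 3.4348.
Prior odds = 3.7170/3.4348 = 1.0822, so P(S) = 1.0822/(1+1.0822) ≈ 0.52.

P(S) = 0.52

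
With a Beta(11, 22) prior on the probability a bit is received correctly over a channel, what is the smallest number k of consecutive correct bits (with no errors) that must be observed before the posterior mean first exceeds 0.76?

k = 59

After k correct bits and 0 errors the posterior is Beta(11+k, 22), with mean (11+k)/(11+22+k).
Set (11+k)/(33+k) > 0.76 and solve: k > (0.76·33 − 11)/(1 − 0.76) = 58.667.
The smallest integer exceeding 58.667 is 59, and checking k=59: (70)/(92) = 0.7609 > 0.76.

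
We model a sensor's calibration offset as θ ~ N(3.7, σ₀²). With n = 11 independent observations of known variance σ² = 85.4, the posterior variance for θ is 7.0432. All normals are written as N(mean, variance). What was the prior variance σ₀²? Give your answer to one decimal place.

Posterior precision equals prior precision plus data precision: 1/σ_n² = 1/σ₀² + n/σ².
So 1/σ₀² = 1/7.0432 − 11/85.4 = 0.141981 − 0.128806 = 0.013175.
Hence σ₀² = 1/0.013175 ≈ 75.9.

σ₀² = 75.9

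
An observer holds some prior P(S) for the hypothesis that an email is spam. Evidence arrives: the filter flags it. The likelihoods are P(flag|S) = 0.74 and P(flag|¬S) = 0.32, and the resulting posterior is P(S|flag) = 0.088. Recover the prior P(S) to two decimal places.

P(S) = 0.04

Bayes' rule in odds form gives O(S|E) = O(S)·[P(E|S)/P(E|¬S)], hence O(S) = O(S|E)/LR.
Posterior odds = 0.088/(1−0.088) = 0.0965. LR = 0.74/0.32 = 2.3125.
Prior odds = 0.0965/2.3125 = 0.0417, so P(S) = 0.0417/(1+0.0417) ≈ 0.04.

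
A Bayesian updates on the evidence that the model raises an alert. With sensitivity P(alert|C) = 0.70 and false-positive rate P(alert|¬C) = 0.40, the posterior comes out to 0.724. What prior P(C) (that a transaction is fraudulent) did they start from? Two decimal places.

In odds form, posterior odds = prior odds × likelihood ratio, so prior odds = posterior odds ÷ LR.
Posterior odds = 0.724/(1−0.724) = 2.6232. LR = 0.70/0.40 = 1.7500.
Prior odds = 2.6232/1.7500 = 1.4990, so P(C) = 1.4990/(1+1.4990) ≈ 0.60.

P(C) = 0.60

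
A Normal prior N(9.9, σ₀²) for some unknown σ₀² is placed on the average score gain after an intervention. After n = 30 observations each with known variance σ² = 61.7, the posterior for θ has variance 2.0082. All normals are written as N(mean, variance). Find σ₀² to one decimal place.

σ₀² = 85.2

Posterior precision equals prior precision plus data precision: 1/σ_n² = 1/σ₀² + n/σ².
So 1/σ₀² = 1/2.0082 − 30/61.7 = 0.497958 − 0.486224 = 0.011734.
Hence σ₀² = 1/0.011734 ≈ 85.2.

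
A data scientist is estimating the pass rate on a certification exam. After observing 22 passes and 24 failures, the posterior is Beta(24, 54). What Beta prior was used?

Beta(2, 30)

A Beta(a, b) prior with s successes and f failures in binomial data gives a Beta(a+s, b+f) posterior.
So a = 24 − 22 = 2 and b = 54 − 24 = 30.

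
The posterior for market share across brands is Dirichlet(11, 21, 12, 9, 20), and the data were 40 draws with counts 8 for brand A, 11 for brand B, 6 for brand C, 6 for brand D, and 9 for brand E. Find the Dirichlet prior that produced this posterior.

For a Dirichlet(α) prior with multinomial counts c, the posterior is Dirichlet(α + c) componentwise.
Subtract each count from the matching posterior parameter: 11−8=3, 21−11=10, 12−6=6, 9−6=3, 20−9=11.

Dirichlet(3, 10, 6, 3, 11)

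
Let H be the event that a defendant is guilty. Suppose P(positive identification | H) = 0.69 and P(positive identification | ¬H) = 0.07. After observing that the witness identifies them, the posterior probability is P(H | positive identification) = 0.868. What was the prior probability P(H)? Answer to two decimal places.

P(H) = 0.40

In odds form, posterior odds = prior odds × likelihood ratio, so prior odds = posterior odds ÷ LR.
Posterior odds = 0.868/(1−0.868) = 6.5758. LR = 0.69/0.07 = 9.8571.
Prior odds = 6.5758/9.8571 = 0.6671, so P(H) = 0.6671/(1+0.6671) ≈ 0.40.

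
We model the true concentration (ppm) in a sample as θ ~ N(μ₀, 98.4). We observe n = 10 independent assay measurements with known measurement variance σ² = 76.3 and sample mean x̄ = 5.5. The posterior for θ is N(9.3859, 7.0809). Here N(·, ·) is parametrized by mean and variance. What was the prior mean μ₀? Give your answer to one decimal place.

With known observation variance, the Normal–Normal posterior has precision τ_n = τ₀ + n/σ² and mean μ_n = (τ₀μ₀ + (n/σ²)x̄)/τ_n.
Here τ₀ = 1/98.4 = 0.010163 and τ_data = 10/76.3 = 0.131062, so τ_n = 0.141225.
Rearranging for μ₀: μ₀ = (μ_n·τ_n − τ_data·x̄)/τ₀ = (9.3859·0.141225 − 0.131062·5.5) / 0.010163 = 0.604683/0.010163 ≈ 59.5.

μ₀ = 59.5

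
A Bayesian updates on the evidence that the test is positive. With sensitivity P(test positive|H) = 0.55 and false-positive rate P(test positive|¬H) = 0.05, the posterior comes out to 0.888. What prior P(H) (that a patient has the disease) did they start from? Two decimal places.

In odds form, posterior odds = prior odds × likelihood ratio, so prior odds = posterior odds ÷ LR.
Posterior odds = 0.888/(1−0.888) = 7.9286. LR = 0.55/0.05 = 11.0000.
Prior odds = 7.9286/11.0000 = 0.7208, so P(H) = 0.7208/(1+0.7208) ≈ 0.42.

P(H) = 0.42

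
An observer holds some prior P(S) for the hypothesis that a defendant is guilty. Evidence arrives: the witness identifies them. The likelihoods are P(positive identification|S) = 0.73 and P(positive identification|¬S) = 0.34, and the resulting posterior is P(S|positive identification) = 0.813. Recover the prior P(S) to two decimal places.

In odds form, posterior odds = prior odds × likelihood ratio, so prior odds = posterior odds ÷ LR.
Posterior odds = 0.813/(1−0.813) = 4.3476. LR = 0.73/0.34 = 2.1471.
Prior odds = 4.3476/2.1471 = 2.0249, so P(S) = 2.0249/(1+2.0249) ≈ 0.67.

P(S) = 0.67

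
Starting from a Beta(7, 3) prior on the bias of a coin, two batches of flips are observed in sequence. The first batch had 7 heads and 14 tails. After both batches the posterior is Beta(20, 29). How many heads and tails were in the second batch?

Sequential conjugate updates are equivalent to a single update on the pooled data, so total successes = posterior α − prior α and total failures = posterior β − prior β.
Total across both batches: 20−7=13 heads, 29−3=26 tails.
Subtract the first batch: 13−7=6 heads and 26−14=12 tails.

6 heads and 12 tails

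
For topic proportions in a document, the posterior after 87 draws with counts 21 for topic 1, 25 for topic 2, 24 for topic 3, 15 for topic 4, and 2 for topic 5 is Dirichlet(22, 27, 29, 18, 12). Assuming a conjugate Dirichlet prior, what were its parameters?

Dirichlet(1, 2, 5, 3, 10)

For a Dirichlet(α) prior with multinomial counts c, the posterior is Dirichlet(α + c) componentwise.
Subtract each count from the matching posterior parameter: 22−21=1, 27−25=2, 29−24=5, 18−15=3, 12−2=10.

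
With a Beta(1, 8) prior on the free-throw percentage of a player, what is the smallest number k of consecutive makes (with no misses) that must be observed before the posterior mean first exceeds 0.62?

After k makes and 0 misses the posterior is Beta(1+k, 8), with mean (1+k)/(1+8+k).
Set (1+k)/(9+k) > 0.62 and solve: k > (0.62·9 − 1)/(1 − 0.62) = 12.053.
The smallest integer exceeding 12.053 is 13.

k = 13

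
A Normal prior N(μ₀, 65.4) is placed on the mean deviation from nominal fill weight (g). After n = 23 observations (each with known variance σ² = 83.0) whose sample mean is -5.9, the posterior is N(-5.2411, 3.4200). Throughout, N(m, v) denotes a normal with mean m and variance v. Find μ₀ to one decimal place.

With known observation variance, the Normal–Normal posterior has precision τ_n = τ₀ + n/σ² and mean μ_n = (τ₀μ₀ + (n/σ²)x̄)/τ_n.
Here τ₀ = 1/65.4 = 0.015291 and τ_data = 23/83.0 = 0.277108, so τ_n = 0.292399.
Rearranging for μ₀: μ₀ = (μ_n·τ_n − τ_data·x̄)/τ₀ = (-5.2411·0.292399 − 0.277108·-5.9) / 0.015291 = 0.102445/0.015291 ≈ 6.7.

μ₀ = 6.7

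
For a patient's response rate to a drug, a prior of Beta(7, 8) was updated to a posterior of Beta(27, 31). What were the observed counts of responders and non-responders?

Under Beta–binomial conjugacy the posterior parameters are (a+s, b+f).
So s = 27 − 7 = 20 and f = 31 − 8 = 23.

20 responders and 23 non-responders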